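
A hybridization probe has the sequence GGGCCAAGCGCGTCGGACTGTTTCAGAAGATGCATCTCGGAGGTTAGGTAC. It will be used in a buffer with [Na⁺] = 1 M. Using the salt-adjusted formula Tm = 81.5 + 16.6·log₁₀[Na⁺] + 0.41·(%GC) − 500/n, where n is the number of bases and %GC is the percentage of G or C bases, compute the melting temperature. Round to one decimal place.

Length n = 51. Scanning the sequence gives C=11, G=18, A=11, T=11.
G+C = 29, so %GC = 29/51 × 100 = 56.863%
Salt term: 16.6 × (0) = 0
GC term: 0.41 × 56.863 = 23.314; length term: −500/51 = −9.804
Tm = 81.5 + (0) + 23.314 − 9.804 = 95.01 → 95.0°C

95.0°C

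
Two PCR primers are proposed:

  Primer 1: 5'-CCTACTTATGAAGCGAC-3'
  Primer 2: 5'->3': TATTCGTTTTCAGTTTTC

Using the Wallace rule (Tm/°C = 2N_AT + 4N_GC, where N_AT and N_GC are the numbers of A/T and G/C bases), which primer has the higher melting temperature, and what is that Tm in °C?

Primer 1: A+T=9, G+C=8 → Tm = 2(9)+4(8) = 50°C
Primer 2: A+T=13, G+C=5 → Tm = 2(13)+4(5) = 46°C
50°C vs 46°C → primer 1 is higher.

Primer 1, 50°C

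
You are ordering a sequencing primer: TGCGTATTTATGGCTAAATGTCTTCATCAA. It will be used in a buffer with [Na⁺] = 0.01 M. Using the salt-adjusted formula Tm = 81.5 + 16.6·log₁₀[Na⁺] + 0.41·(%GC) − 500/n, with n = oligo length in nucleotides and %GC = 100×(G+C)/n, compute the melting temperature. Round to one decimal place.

45.3°C

Length n = 30. Counting bases: C=5, G=5, A=8, T=12
G+C = 10, so %GC = 10/30 × 100 = 33.333%
Salt term: 16.6 × (-2) = -33.2
GC term: 0.41 × 33.333 = 13.667; length term: −500/30 = −16.667
Tm = 81.5 + (-33.2) + 13.667 − 16.667 = 45.3 → 45.3°C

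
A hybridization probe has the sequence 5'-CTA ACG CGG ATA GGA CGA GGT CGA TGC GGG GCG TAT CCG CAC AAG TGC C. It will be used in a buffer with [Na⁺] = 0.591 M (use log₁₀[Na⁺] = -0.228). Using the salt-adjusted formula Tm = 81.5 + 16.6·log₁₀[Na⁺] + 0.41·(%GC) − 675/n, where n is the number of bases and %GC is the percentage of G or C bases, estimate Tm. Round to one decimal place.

Length n = 49. C=13, A=11, T=7, G=18
G+C = 31, so %GC = 31/49 × 100 = 63.265%
Salt term: 16.6 × (-0.228) = -3.785
GC term: 0.41 × 63.265 = 25.939; length term: −675/49 = −13.776
Tm = 81.5 + (-3.785) + 25.939 − 13.776 = 89.878 → 89.9°C

89.9°C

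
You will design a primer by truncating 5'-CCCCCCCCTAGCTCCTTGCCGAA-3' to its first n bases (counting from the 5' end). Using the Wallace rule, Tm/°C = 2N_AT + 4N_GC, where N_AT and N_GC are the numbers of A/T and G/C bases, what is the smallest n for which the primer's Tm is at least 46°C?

n = 13

First 12 bases: CCCCCCCCTAGC → Tm = 44°C (< 46°C)
First 13 bases: CCCCCCCCTAGCT → Tm = 46°C (≥ 46°C)
Since every base adds ≥2°C, Tm only increases with n, so the threshold is first crossed at n = 13.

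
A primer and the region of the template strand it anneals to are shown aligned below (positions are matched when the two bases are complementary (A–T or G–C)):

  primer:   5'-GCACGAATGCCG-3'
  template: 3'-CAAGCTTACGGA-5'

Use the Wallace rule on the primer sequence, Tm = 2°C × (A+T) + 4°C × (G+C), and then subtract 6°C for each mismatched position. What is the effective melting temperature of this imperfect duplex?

22°C

Primer base counts: A=3, T=1, G=4, C=4 → A+T=4, G+C=8
Perfect-match Tm = 2(4) + 4(8) = 8 + 32 = 40°C
Mismatches (positions where the bases are not complementary): 3 (at positions 2, 3, 12)
Effective Tm = 40 − 3×6 = 40 − 18 = 22°C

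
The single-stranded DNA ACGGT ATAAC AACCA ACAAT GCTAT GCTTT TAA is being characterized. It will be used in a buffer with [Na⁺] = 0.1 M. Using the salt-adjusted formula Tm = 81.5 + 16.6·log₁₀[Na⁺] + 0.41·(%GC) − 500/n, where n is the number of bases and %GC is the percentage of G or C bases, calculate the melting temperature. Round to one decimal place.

63.4°C

Length n = 33. Counting bases: C=7, T=9, A=13, G=4
G+C = 11, so %GC = 11/33 × 100 = 33.333%
Salt term: 16.6 × (-1) = -16.6
GC term: 0.41 × 33.333 = 13.667; length term: −500/33 = −15.152
Tm = 81.5 + (-16.6) + 13.667 − 15.152 = 63.415 → 63.4°C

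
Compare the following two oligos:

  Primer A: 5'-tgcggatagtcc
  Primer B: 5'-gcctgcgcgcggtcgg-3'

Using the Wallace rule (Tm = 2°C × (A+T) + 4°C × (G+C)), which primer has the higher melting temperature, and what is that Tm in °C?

Primer A: A+T=5, G+C=7 → Tm = 2(5)+4(7) = 38°C
Primer B: A+T=2, G+C=14 → Tm = 2(2)+4(14) = 60°C
38°C vs 60°C → primer B is higher.

Primer B, 60°C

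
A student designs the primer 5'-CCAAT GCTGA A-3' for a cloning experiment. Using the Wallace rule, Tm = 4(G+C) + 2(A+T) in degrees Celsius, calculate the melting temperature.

Counting bases: A=4, C=3, G=2, T=2
A+T = 6, G+C = 5
Tm = 2(6) + 4(5) = 12 + 20 = 32°C

32°C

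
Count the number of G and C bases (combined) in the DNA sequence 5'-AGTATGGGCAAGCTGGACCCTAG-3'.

13

Base counts: T=4, A=6, G=8, C=5
Total G or C: 8 + 5 = 13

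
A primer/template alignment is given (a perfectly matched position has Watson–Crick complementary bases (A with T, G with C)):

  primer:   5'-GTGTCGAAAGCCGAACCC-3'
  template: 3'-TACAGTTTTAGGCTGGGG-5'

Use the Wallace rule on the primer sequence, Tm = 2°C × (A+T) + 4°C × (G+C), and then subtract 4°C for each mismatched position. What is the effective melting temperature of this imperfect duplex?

42°C

Primer base counts: A=5, T=2, G=5, C=6 → A+T=7, G+C=11
Perfect-match Tm = 2(7) + 4(11) = 14 + 44 = 58°C
Mismatches (positions where the bases are not complementary): 4 (at positions 1, 6, 10, 15)
Effective Tm = 58 − 4×4 = 58 − 16 = 42°C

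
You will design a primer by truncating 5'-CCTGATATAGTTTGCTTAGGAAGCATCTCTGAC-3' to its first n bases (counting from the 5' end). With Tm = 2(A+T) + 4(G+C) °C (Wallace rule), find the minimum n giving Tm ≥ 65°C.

First 23 bases: CCTGATATAGTTTGCTTAGGAAG → Tm = 64°C (< 65°C)
First 24 bases: CCTGATATAGTTTGCTTAGGAAGC → Tm = 68°C (≥ 65°C)
Since every base adds ≥2°C, Tm only increases with n, so the threshold is first crossed at n = 24.

n = 24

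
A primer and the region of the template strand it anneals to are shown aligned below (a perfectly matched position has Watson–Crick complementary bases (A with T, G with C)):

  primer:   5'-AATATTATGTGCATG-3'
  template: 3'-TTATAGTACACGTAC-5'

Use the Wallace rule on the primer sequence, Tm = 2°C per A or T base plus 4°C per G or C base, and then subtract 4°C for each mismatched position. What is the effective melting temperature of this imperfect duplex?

Primer base counts: A=5, T=6, G=3, C=1 → A+T=11, G+C=4
Perfect-match Tm = 2(11) + 4(4) = 22 + 16 = 38°C
Mismatches (positions where the bases are not complementary): 1 (at position 6)
Effective Tm = 38 − 1×4 = 38 − 4 = 34°C

34°C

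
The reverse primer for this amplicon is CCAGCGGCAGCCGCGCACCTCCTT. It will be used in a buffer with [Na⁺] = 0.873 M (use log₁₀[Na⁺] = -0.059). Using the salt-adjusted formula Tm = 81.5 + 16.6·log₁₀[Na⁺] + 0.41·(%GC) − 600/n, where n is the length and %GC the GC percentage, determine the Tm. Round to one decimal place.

86.3°C

Length n = 24. Scanning the sequence gives C=12, T=3, G=6, A=3.
G+C = 18, so %GC = 18/24 × 100 = 75%
Salt term: 16.6 × (-0.059) = -0.979
GC term: 0.41 × 75 = 30.75; length term: −600/24 = −25
Tm = 81.5 + (-0.979) + 30.75 − 25 = 86.271 → 86.3°C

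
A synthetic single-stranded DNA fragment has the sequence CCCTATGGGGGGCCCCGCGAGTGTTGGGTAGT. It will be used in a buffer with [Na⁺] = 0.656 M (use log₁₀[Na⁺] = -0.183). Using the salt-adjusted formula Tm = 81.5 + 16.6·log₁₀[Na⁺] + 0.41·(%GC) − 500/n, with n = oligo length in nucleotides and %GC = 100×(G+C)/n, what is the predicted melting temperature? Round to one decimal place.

Length n = 32. T=7, G=14, A=3, C=8
G+C = 22, so %GC = 22/32 × 100 = 68.75%
Salt term: 16.6 × (-0.183) = -3.038
GC term: 0.41 × 68.75 = 28.188; length term: −500/32 = −15.625
Tm = 81.5 + (-3.038) + 28.188 − 15.625 = 91.025 → 91.0°C

91.0°C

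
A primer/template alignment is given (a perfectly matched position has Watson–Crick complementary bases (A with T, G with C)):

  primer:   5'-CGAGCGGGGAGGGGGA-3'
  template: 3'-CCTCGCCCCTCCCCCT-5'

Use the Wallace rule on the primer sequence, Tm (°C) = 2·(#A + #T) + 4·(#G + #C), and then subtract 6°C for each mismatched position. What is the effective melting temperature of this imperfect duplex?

Primer base counts: A=3, T=0, G=11, C=2 → A+T=3, G+C=13
Perfect-match Tm = 2(3) + 4(13) = 6 + 52 = 58°C
Mismatches (positions where the bases are not complementary): 1 (at position 1)
Effective Tm = 58 − 1×6 = 58 − 6 = 52°C

52°C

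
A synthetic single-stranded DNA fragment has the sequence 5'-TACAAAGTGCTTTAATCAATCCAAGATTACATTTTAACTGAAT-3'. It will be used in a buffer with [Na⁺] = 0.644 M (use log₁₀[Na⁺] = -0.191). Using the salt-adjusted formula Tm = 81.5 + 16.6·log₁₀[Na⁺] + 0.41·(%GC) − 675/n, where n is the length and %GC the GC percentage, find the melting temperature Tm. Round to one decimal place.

73.1°C

Length n = 43. Counting bases: G=4, A=17, T=15, C=7
G+C = 11, so %GC = 11/43 × 100 = 25.581%
Salt term: 16.6 × (-0.191) = -3.171
GC term: 0.41 × 25.581 = 10.488; length term: −675/43 = −15.698
Tm = 81.5 + (-3.171) + 10.488 − 15.698 = 73.119 → 73.1°C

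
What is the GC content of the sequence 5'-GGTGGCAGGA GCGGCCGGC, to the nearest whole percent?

G=11, A=2, C=5, T=1
G+C = 11 + 5 = 16 out of 19 bases
%GC = 16/19 × 100 = 84.21% ≈ 84%

84%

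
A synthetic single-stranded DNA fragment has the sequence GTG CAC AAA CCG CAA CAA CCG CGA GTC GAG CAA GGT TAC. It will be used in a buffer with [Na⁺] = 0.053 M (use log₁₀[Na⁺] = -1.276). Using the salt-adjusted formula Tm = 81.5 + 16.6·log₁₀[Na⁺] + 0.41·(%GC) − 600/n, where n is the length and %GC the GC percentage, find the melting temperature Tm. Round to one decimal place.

Length n = 39. Scanning the sequence gives C=12, A=13, T=4, G=10.
G+C = 22, so %GC = 22/39 × 100 = 56.41%
Salt term: 16.6 × (-1.276) = -21.182
GC term: 0.41 × 56.41 = 23.128; length term: −600/39 = −15.385
Tm = 81.5 + (-21.182) + 23.128 − 15.385 = 68.061 → 68.1°C

68.1°C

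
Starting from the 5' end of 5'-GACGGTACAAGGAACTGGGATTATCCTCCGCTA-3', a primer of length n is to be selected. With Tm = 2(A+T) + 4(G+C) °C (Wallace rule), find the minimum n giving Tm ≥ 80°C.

n = 27

First 26 bases: GACGGTACAAGGAACTGGGATTATCC → Tm = 78°C (< 80°C)
First 27 bases: GACGGTACAAGGAACTGGGATTATCCT → Tm = 80°C (≥ 80°C)
Since every base adds ≥2°C, Tm only increases with n, so the threshold is first crossed at n = 27.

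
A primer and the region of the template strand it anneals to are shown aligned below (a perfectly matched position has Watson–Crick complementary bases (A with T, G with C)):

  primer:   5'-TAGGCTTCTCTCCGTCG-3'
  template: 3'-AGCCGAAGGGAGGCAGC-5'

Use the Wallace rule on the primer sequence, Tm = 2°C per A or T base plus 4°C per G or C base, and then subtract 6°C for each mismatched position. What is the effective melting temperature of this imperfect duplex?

Primer base counts: A=1, T=6, G=4, C=6 → A+T=7, G+C=10
Perfect-match Tm = 2(7) + 4(10) = 14 + 40 = 54°C
Mismatches (positions where the bases are not complementary): 2 (at positions 2, 9)
Effective Tm = 54 − 2×6 = 54 − 12 = 42°C

42°C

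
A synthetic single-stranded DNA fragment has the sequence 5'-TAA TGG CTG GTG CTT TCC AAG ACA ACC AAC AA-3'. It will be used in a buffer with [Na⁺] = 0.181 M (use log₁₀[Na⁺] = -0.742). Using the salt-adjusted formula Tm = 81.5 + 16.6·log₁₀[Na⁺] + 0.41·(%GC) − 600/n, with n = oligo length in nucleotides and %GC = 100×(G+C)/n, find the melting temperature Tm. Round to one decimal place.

68.4°C

Length n = 32. G=6, C=8, T=7, A=11
G+C = 14, so %GC = 14/32 × 100 = 43.75%
Salt term: 16.6 × (-0.742) = -12.317
GC term: 0.41 × 43.75 = 17.938; length term: −600/32 = −18.75
Tm = 81.5 + (-12.317) + 17.938 − 18.75 = 68.371 → 68.4°C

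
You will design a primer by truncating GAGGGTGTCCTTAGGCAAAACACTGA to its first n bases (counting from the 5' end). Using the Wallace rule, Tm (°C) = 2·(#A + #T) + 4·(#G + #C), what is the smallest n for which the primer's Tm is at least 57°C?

First 18 bases: GAGGGTGTCCTTAGGCAA → Tm = 56°C (< 57°C)
First 19 bases: GAGGGTGTCCTTAGGCAAA → Tm = 58°C (≥ 57°C)
Since every base adds ≥2°C, Tm only increases with n, so the threshold is first crossed at n = 19.

n = 19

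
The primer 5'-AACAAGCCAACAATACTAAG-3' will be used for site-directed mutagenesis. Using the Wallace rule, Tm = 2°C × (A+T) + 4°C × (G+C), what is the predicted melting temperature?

Counting bases: C=5, A=11, G=2, T=2
So N_AT = 13 and N_GC = 7.
Tm = 2(13) + 4(7) = 26 + 28 = 54°C

54°C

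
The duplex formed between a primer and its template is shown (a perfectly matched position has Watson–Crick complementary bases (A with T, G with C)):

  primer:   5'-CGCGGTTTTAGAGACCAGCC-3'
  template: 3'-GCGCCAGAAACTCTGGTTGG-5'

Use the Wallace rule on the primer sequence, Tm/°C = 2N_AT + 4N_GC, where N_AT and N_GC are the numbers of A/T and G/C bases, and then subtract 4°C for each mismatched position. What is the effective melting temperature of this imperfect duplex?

Primer base counts: A=4, T=4, G=6, C=6 → A+T=8, G+C=12
Perfect-match Tm = 2(8) + 4(12) = 16 + 48 = 64°C
Mismatches (positions where the bases are not complementary): 3 (at positions 7, 10, 18)
Effective Tm = 64 − 3×4 = 64 − 12 = 52°C

52°C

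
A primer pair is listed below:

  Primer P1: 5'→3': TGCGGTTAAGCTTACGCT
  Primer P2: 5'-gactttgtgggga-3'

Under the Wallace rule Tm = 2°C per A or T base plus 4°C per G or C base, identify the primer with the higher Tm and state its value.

Primer P1, 54°C

Primer P1: A+T=9, G+C=9 → Tm = 2(9)+4(9) = 54°C
Primer P2: A+T=6, G+C=7 → Tm = 2(6)+4(7) = 40°C
54°C vs 40°C → primer P1 is higher.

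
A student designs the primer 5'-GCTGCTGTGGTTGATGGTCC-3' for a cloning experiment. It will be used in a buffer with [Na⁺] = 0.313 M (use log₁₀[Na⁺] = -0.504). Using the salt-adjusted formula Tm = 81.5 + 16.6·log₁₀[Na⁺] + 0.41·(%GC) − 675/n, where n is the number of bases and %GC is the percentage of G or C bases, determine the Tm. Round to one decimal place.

64.0°C

Length n = 20. Base counts: A=1, G=8, C=4, T=7
G+C = 12, so %GC = 12/20 × 100 = 60%
Salt term: 16.6 × (-0.504) = -8.366
GC term: 0.41 × 60 = 24.6; length term: −675/20 = −33.75
Tm = 81.5 + (-8.366) + 24.6 − 33.75 = 63.984 → 64.0°C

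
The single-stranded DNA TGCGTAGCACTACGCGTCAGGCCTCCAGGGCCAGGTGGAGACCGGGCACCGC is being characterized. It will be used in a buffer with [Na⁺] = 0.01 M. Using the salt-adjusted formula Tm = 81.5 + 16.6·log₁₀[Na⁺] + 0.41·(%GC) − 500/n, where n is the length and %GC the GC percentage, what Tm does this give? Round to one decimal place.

Length n = 52. Base counts: A=9, T=6, G=19, C=18
G+C = 37, so %GC = 37/52 × 100 = 71.154%
Salt term: 16.6 × (-2) = -33.2
GC term: 0.41 × 71.154 = 29.173; length term: −500/52 = −9.615
Tm = 81.5 + (-33.2) + 29.173 − 9.615 = 67.858 → 67.9°C

67.9°C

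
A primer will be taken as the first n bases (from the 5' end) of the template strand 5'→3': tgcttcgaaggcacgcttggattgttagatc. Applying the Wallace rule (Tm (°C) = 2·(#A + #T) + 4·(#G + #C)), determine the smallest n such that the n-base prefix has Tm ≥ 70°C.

n = 23

First 22 bases: TGCTTCGAAGGCACGCTTGGAT → Tm = 68°C (< 70°C)
First 23 bases: TGCTTCGAAGGCACGCTTGGATT → Tm = 70°C (≥ 70°C)
Each additional base adds 2°C (A/T) or 4°C (G/C), so Tm is non-decreasing in n; n = 23 is the first length to reach 70°C.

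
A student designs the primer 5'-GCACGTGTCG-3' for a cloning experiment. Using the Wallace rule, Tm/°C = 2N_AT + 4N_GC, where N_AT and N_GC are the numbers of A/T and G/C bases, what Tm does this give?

34°C

Base counts: A=1, C=3, G=4, T=2
AT pairs contribute 3, GC pairs contribute 7.
Tm = 2(3) + 4(7) = 6 + 28 = 34°C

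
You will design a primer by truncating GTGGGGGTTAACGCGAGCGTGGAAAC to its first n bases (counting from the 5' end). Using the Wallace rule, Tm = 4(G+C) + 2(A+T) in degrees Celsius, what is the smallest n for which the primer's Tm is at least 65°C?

n = 20

First 19 bases: GTGGGGGTTAACGCGAGCG → Tm = 64°C (< 65°C)
First 20 bases: GTGGGGGTTAACGCGAGCGT → Tm = 66°C (≥ 65°C)
Since every base adds ≥2°C, Tm only increases with n, so the threshold is first crossed at n = 20.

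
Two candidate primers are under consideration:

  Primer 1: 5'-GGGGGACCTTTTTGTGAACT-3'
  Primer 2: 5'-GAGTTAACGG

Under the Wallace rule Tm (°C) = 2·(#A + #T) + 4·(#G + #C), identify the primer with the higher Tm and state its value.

Primer 1, 60°C

Primer 1: A+T=10, G+C=10 → Tm = 2(10)+4(10) = 60°C
Primer 2: A+T=5, G+C=5 → Tm = 2(5)+4(5) = 30°C
60°C vs 30°C → primer 1 is higher.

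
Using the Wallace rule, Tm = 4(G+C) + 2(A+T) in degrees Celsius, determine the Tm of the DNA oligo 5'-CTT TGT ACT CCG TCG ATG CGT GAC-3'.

74°C

Base counts: G=6, T=8, A=3, C=7
So N_AT = 11 and N_GC = 13.
Tm = 2×11 + 4×13 = 74°C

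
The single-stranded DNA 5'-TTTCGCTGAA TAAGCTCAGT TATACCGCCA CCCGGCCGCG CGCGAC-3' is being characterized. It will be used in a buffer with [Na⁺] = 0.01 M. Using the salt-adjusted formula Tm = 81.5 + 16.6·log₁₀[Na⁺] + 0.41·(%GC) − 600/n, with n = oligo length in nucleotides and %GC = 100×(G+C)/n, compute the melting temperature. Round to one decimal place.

60.2°C

Length n = 46. Base counts: G=11, A=9, C=17, T=9
G+C = 28, so %GC = 28/46 × 100 = 60.87%
Salt term: 16.6 × (-2) = -33.2
GC term: 0.41 × 60.87 = 24.957; length term: −600/46 = −13.043
Tm = 81.5 + (-33.2) + 24.957 − 13.043 = 60.214 → 60.2°C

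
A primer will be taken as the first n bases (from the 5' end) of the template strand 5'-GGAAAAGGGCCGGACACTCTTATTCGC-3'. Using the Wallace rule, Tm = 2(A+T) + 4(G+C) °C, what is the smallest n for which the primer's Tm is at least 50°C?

First 14 bases: GGAAAAGGGCCGGA → Tm = 46°C (< 50°C)
First 15 bases: GGAAAAGGGCCGGAC → Tm = 50°C (≥ 50°C)
Since every base adds ≥2°C, Tm only increases with n, so the threshold is first crossed at n = 15.

n = 15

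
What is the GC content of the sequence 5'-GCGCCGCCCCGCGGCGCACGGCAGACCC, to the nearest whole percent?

G=10, A=3, C=15, T=0
G+C = 10 + 15 = 25 out of 28 bases
%GC = 25/28 × 100 = 89.29% ≈ 89%

89%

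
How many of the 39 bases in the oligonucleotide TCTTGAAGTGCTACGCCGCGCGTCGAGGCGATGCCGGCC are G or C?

G=14, C=13, A=5, T=7
Total G or C: 14 + 13 = 27

27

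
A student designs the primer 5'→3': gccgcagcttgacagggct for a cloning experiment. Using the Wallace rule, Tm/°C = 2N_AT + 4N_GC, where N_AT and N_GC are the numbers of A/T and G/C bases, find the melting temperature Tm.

Base counts: G=7, T=3, C=6, A=3
AT pairs contribute 6, GC pairs contribute 13.
Tm = 2(6) + 4(13) = 12 + 52 = 64°C

64°C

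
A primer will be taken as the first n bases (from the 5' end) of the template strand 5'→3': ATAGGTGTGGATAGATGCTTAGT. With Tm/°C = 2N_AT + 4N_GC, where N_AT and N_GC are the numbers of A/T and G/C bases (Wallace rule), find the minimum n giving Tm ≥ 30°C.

First 9 bases: ATAGGTGTG → Tm = 26°C (< 30°C)
First 10 bases: ATAGGTGTGG → Tm = 30°C (≥ 30°C)
Since every base adds ≥2°C, Tm only increases with n, so the threshold is first crossed at n = 10.

n = 10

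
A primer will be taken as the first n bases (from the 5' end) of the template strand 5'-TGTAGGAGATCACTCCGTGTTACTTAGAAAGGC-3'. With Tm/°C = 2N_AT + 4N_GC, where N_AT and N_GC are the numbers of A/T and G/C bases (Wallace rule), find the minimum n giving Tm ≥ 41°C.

n = 15

First 14 bases: TGTAGGAGATCACT → Tm = 40°C (< 41°C)
First 15 bases: TGTAGGAGATCACTC → Tm = 44°C (≥ 41°C)
Since every base adds ≥2°C, Tm only increases with n, so the threshold is first crossed at n = 15.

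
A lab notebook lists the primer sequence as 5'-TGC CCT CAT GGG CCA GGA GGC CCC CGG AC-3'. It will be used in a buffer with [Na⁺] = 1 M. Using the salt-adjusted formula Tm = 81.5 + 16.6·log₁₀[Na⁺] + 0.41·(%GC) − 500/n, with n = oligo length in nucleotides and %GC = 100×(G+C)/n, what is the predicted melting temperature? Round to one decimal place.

95.4°C

Length n = 29. T=3, A=4, G=10, C=12
G+C = 22, so %GC = 22/29 × 100 = 75.862%
Salt term: 16.6 × (0) = 0
GC term: 0.41 × 75.862 = 31.103; length term: −500/29 = −17.241
Tm = 81.5 + (0) + 31.103 − 17.241 = 95.362 → 95.4°C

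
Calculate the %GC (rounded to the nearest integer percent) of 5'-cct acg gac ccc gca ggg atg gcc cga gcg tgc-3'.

Scanning the sequence gives A=5, T=3, C=13, G=12.
G+C = 12 + 13 = 25 out of 33 bases
%GC = 25/33 × 100 = 75.76% ≈ 76%

76%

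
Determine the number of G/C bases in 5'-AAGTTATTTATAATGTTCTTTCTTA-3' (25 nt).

4

Scanning the sequence gives G=2, A=7, T=14, C=2.
Total G or C: 2 + 2 = 4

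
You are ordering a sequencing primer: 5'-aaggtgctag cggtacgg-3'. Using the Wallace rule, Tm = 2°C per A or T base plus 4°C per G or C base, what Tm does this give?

Counting bases: G=8, A=4, T=3, C=3
So N_AT = 7 and N_GC = 11.
Tm = 2×7 + 4×11 = 58°C

58°C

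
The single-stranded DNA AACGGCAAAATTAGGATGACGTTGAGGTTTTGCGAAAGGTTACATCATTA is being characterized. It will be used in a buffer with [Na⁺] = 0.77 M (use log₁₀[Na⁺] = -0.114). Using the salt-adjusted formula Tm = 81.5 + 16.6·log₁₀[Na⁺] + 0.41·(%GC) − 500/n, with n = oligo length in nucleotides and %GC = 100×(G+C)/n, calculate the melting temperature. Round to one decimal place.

85.2°C

Length n = 50. Counting bases: T=14, A=17, G=13, C=6
G+C = 19, so %GC = 19/50 × 100 = 38%
Salt term: 16.6 × (-0.114) = -1.892
GC term: 0.41 × 38 = 15.58; length term: −500/50 = −10
Tm = 81.5 + (-1.892) + 15.58 − 10 = 85.188 → 85.2°C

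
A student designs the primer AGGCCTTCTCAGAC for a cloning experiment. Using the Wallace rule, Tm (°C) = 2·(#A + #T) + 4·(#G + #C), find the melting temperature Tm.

T=3, C=5, G=3, A=3
So N_AT = 6 and N_GC = 8.
Tm = 2×6 + 4×8 = 44°C

44°C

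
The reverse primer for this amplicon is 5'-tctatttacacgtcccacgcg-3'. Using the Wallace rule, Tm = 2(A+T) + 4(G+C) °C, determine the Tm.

64°C

Counting bases: A=4, C=8, G=3, T=6
So N_AT = 10 and N_GC = 11.
Tm = 2×10 + 4×11 = 64°C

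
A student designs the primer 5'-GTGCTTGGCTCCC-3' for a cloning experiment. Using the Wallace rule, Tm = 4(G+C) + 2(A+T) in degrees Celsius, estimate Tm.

44°C

Base counts: G=4, A=0, T=4, C=5
A+T = 4, G+C = 9
Tm = 2×4 + 4×9 = 44°C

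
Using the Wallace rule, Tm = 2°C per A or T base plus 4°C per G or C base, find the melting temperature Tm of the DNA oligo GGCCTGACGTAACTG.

A=3, C=4, G=5, T=3
A+T = 6, G+C = 9
Tm = 4·9 + 2·6 = 36 + 12 = 48°C

48°C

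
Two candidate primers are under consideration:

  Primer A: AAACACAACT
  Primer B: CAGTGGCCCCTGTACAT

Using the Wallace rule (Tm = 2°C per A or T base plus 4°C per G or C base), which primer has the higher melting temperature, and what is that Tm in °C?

Primer A: A+T=7, G+C=3 → Tm = 2(7)+4(3) = 26°C
Primer B: A+T=7, G+C=10 → Tm = 2(7)+4(10) = 54°C
26°C vs 54°C → primer B is higher.

Primer B, 54°C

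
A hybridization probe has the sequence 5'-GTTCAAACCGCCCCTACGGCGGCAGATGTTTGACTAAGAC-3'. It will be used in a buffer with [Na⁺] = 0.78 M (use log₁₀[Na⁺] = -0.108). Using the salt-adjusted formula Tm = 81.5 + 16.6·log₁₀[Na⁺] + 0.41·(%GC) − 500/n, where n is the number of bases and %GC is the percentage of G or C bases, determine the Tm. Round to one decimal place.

89.8°C

Length n = 40. Base counts: G=10, A=10, T=8, C=12
G+C = 22, so %GC = 22/40 × 100 = 55%
Salt term: 16.6 × (-0.108) = -1.793
GC term: 0.41 × 55 = 22.55; length term: −500/40 = −12.5
Tm = 81.5 + (-1.793) + 22.55 − 12.5 = 89.757 → 89.8°C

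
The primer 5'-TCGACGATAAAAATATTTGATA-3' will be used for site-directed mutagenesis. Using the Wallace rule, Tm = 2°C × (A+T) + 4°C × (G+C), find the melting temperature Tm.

54°C

C=2, G=3, T=7, A=10
AT pairs contribute 17, GC pairs contribute 5.
Tm = 2×17 + 4×5 = 54°C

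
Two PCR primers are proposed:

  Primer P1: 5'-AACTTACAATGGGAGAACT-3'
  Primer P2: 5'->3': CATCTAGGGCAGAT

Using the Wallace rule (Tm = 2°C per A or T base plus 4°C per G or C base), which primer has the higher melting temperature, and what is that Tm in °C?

Primer P1, 52°C

Primer P1: A+T=12, G+C=7 → Tm = 2(12)+4(7) = 52°C
Primer P2: A+T=7, G+C=7 → Tm = 2(7)+4(7) = 42°C
52°C vs 42°C → primer P1 is higher.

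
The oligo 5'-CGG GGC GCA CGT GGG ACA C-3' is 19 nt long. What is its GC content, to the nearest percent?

Base counts: A=3, G=9, C=6, T=1
G+C = 9 + 6 = 15 out of 19 bases
%GC = 15/19 × 100 = 78.95% ≈ 79%

79%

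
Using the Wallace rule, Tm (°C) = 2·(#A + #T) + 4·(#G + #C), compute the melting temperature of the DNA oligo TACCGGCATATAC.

Scanning the sequence gives G=2, C=4, A=4, T=3.
So N_AT = 7 and N_GC = 6.
Tm = 4·6 + 2·7 = 24 + 14 = 38°C

38°C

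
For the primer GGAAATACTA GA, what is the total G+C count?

G=3, T=2, C=1, A=6
Total G or C: 3 + 1 = 4

4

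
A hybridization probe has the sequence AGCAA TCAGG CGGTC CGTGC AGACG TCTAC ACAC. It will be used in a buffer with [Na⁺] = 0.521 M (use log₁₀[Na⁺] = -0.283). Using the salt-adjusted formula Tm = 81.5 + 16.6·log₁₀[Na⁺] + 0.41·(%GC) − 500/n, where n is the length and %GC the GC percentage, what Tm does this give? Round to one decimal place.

86.2°C

Length n = 34. Base counts: C=11, A=9, G=9, T=5
G+C = 20, so %GC = 20/34 × 100 = 58.824%
Salt term: 16.6 × (-0.283) = -4.698
GC term: 0.41 × 58.824 = 24.118; length term: −500/34 = −14.706
Tm = 81.5 + (-4.698) + 24.118 − 14.706 = 86.214 → 86.2°C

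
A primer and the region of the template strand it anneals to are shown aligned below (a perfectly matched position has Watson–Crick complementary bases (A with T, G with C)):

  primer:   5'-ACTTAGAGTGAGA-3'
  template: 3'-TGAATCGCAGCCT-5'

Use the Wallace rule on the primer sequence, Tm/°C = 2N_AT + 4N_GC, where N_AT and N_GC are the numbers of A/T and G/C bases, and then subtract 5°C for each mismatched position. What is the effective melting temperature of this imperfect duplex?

Primer base counts: A=5, T=3, G=4, C=1 → A+T=8, G+C=5
Perfect-match Tm = 2(8) + 4(5) = 16 + 20 = 36°C
Mismatches (positions where the bases are not complementary): 3 (at positions 7, 10, 11)
Effective Tm = 36 − 3×5 = 36 − 15 = 21°C

21°C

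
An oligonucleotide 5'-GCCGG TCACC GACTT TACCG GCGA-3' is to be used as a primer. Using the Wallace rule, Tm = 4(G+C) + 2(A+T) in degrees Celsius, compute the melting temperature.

Scanning the sequence gives C=9, G=7, T=4, A=4.
So N_AT = 8 and N_GC = 16.
Tm = 4·16 + 2·8 = 64 + 16 = 80°C

80°C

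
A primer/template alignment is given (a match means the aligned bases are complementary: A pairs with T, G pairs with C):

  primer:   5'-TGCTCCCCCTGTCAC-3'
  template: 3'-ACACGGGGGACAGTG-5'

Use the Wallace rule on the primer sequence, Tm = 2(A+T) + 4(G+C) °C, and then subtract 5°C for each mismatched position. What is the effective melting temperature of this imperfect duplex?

40°C

Primer base counts: A=1, T=4, G=2, C=8 → A+T=5, G+C=10
Perfect-match Tm = 2(5) + 4(10) = 10 + 40 = 50°C
Mismatches (positions where the bases are not complementary): 2 (at positions 3, 4)
Effective Tm = 50 − 2×5 = 50 − 10 = 40°C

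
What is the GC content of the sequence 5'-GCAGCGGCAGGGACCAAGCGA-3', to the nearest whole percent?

Counting bases: A=6, C=6, G=9, T=0
G+C = 9 + 6 = 15 out of 21 bases
%GC = 15/21 × 100 = 71.43% ≈ 71%

71%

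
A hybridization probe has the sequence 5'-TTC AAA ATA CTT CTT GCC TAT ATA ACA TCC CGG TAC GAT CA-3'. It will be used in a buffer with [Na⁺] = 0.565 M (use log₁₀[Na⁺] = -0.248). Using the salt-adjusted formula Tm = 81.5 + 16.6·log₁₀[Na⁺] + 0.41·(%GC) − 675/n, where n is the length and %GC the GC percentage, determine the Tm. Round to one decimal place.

75.9°C

Length n = 41. Scanning the sequence gives A=13, C=11, T=13, G=4.
G+C = 15, so %GC = 15/41 × 100 = 36.585%
Salt term: 16.6 × (-0.248) = -4.117
GC term: 0.41 × 36.585 = 15; length term: −675/41 = −16.463
Tm = 81.5 + (-4.117) + 15 − 16.463 = 75.92 → 75.9°C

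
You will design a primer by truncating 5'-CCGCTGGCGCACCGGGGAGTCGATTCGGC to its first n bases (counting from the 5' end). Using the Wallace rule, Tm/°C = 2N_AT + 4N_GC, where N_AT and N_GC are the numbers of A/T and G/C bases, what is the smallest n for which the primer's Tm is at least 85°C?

First 24 bases: CCGCTGGCGCACCGGGGAGTCGAT → Tm = 84°C (< 85°C)
First 25 bases: CCGCTGGCGCACCGGGGAGTCGATT → Tm = 86°C (≥ 85°C)
Since every base adds ≥2°C, Tm only increases with n, so the threshold is first crossed at n = 25.

n = 25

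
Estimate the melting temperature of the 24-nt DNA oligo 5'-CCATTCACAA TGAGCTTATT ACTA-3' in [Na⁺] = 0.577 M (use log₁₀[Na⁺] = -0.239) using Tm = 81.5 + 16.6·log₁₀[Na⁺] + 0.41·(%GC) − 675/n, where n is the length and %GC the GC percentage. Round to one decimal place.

63.1°C

Length n = 24. T=8, C=6, G=2, A=8
G+C = 8, so %GC = 8/24 × 100 = 33.333%
Salt term: 16.6 × (-0.239) = -3.967
GC term: 0.41 × 33.333 = 13.667; length term: −675/24 = −28.125
Tm = 81.5 + (-3.967) + 13.667 − 28.125 = 63.075 → 63.1°C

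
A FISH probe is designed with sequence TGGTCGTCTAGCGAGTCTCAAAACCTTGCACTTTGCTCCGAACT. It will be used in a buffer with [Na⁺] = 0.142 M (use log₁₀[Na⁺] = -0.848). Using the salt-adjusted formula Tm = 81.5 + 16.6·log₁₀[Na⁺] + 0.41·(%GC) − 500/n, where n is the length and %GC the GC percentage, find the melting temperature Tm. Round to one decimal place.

Length n = 44. Counting bases: G=9, C=13, T=13, A=9
G+C = 22, so %GC = 22/44 × 100 = 50%
Salt term: 16.6 × (-0.848) = -14.077
GC term: 0.41 × 50 = 20.5; length term: −500/44 = −11.364
Tm = 81.5 + (-14.077) + 20.5 − 11.364 = 76.559 → 76.6°C

76.6°C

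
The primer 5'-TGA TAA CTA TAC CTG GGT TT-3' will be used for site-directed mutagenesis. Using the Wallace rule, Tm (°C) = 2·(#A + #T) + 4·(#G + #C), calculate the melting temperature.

54°C

Base counts: C=3, T=8, A=5, G=4
A+T = 13, G+C = 7
Tm = 4·7 + 2·13 = 28 + 26 = 54°C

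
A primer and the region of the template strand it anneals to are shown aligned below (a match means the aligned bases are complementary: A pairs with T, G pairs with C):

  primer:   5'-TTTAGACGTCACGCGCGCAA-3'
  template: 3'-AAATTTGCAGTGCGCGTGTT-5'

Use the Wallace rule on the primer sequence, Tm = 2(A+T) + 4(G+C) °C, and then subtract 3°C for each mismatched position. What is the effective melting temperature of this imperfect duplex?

56°C

Primer base counts: A=5, T=4, G=5, C=6 → A+T=9, G+C=11
Perfect-match Tm = 2(9) + 4(11) = 18 + 44 = 62°C
Mismatches (positions where the bases are not complementary): 2 (at positions 5, 17)
Effective Tm = 62 − 2×3 = 62 − 6 = 56°C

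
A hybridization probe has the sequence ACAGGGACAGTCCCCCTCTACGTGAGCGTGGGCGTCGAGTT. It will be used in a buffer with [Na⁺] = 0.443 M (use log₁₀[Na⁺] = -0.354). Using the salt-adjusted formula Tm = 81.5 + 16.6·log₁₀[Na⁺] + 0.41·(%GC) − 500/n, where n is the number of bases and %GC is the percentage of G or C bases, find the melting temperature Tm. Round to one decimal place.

89.4°C

Length n = 41. Counting bases: A=7, C=12, G=14, T=8
G+C = 26, so %GC = 26/41 × 100 = 63.415%
Salt term: 16.6 × (-0.354) = -5.876
GC term: 0.41 × 63.415 = 26; length term: −500/41 = −12.195
Tm = 81.5 + (-5.876) + 26 − 12.195 = 89.429 → 89.4°C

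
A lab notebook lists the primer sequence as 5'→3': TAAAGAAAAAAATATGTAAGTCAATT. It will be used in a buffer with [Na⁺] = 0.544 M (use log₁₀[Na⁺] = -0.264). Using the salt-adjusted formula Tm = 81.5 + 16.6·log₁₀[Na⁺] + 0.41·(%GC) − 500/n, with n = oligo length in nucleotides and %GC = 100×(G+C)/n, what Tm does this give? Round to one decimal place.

Length n = 26. Base counts: T=7, A=15, G=3, C=1
G+C = 4, so %GC = 4/26 × 100 = 15.385%
Salt term: 16.6 × (-0.264) = -4.382
GC term: 0.41 × 15.385 = 6.308; length term: −500/26 = −19.231
Tm = 81.5 + (-4.382) + 6.308 − 19.231 = 64.195 → 64.2°C

64.2°C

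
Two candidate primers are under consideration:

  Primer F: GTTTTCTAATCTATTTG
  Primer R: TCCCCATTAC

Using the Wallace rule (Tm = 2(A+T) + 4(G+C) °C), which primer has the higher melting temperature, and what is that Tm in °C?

Primer F, 42°C

Primer F: A+T=13, G+C=4 → Tm = 2(13)+4(4) = 42°C
Primer R: A+T=5, G+C=5 → Tm = 2(5)+4(5) = 30°C
42°C vs 30°C → primer F is higher.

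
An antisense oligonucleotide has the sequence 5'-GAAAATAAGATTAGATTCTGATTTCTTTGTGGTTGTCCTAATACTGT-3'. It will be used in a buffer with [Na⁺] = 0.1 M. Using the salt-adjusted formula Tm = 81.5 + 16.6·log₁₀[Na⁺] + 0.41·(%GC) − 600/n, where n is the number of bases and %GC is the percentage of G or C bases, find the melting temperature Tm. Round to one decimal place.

Length n = 47. Base counts: A=13, T=20, G=9, C=5
G+C = 14, so %GC = 14/47 × 100 = 29.787%
Salt term: 16.6 × (-1) = -16.6
GC term: 0.41 × 29.787 = 12.213; length term: −600/47 = −12.766
Tm = 81.5 + (-16.6) + 12.213 − 12.766 = 64.347 → 64.3°C

64.3°C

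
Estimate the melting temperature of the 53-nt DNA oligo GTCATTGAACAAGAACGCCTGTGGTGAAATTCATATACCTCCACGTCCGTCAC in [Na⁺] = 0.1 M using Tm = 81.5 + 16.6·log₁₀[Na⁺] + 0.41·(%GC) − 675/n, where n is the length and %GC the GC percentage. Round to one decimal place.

Length n = 53. T=13, C=15, A=15, G=10
G+C = 25, so %GC = 25/53 × 100 = 47.17%
Salt term: 16.6 × (-1) = -16.6
GC term: 0.41 × 47.17 = 19.34; length term: −675/53 = −12.736
Tm = 81.5 + (-16.6) + 19.34 − 12.736 = 71.504 → 71.5°C

71.5°C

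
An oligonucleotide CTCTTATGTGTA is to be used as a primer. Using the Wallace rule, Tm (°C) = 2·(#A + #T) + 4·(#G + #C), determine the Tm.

32°C

C=2, G=2, A=2, T=6
A+T = 8, G+C = 4
Tm = 2(8) + 4(4) = 16 + 16 = 32°C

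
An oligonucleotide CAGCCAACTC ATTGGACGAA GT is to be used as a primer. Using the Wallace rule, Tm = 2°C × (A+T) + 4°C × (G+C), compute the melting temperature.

Base counts: A=7, G=5, C=6, T=4
A+T = 11, G+C = 11
Tm = 2(11) + 4(11) = 22 + 44 = 66°C

66°C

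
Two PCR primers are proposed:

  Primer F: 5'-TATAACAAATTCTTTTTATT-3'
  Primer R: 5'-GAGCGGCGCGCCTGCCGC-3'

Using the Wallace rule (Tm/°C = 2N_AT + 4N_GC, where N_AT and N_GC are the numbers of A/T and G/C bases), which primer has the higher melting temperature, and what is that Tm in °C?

Primer F: A+T=18, G+C=2 → Tm = 2(18)+4(2) = 44°C
Primer R: A+T=2, G+C=16 → Tm = 2(2)+4(16) = 68°C
44°C vs 68°C → primer R is higher.

Primer R, 68°C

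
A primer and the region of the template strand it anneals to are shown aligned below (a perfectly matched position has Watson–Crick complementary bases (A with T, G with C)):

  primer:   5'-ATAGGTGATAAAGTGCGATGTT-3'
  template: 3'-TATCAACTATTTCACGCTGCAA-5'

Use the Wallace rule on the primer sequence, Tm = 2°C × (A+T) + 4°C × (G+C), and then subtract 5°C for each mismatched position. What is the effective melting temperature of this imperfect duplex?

50°C

Primer base counts: A=7, T=7, G=7, C=1 → A+T=14, G+C=8
Perfect-match Tm = 2(14) + 4(8) = 28 + 32 = 60°C
Mismatches (positions where the bases are not complementary): 2 (at positions 5, 19)
Effective Tm = 60 − 2×5 = 60 − 10 = 50°C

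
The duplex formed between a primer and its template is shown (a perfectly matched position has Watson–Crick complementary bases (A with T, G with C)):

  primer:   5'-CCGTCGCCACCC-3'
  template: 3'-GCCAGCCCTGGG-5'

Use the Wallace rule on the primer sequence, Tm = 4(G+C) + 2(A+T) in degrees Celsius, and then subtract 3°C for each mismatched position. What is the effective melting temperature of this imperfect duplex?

35°C

Primer base counts: A=1, T=1, G=2, C=8 → A+T=2, G+C=10
Perfect-match Tm = 2(2) + 4(10) = 4 + 40 = 44°C
Mismatches (positions where the bases are not complementary): 3 (at positions 2, 7, 8)
Effective Tm = 44 − 3×3 = 44 − 9 = 35°C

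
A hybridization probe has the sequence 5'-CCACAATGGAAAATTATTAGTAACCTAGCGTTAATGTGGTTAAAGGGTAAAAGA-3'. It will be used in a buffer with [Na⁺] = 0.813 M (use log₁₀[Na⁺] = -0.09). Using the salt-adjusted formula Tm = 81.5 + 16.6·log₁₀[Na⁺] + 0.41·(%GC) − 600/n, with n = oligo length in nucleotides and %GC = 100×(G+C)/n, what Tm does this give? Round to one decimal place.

Length n = 54. T=14, G=12, A=22, C=6
G+C = 18, so %GC = 18/54 × 100 = 33.333%
Salt term: 16.6 × (-0.09) = -1.494
GC term: 0.41 × 33.333 = 13.667; length term: −600/54 = −11.111
Tm = 81.5 + (-1.494) + 13.667 − 11.111 = 82.562 → 82.6°C

82.6°C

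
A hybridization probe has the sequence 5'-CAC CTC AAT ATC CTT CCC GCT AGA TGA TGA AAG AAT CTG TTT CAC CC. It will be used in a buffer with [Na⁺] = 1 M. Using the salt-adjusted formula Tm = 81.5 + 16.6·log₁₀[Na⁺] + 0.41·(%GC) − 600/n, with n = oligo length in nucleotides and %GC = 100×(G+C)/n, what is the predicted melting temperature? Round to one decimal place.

Length n = 47. Base counts: G=6, A=13, T=13, C=15
G+C = 21, so %GC = 21/47 × 100 = 44.681%
Salt term: 16.6 × (0) = 0
GC term: 0.41 × 44.681 = 18.319; length term: −600/47 = −12.766
Tm = 81.5 + (0) + 18.319 − 12.766 = 87.053 → 87.1°C

87.1°C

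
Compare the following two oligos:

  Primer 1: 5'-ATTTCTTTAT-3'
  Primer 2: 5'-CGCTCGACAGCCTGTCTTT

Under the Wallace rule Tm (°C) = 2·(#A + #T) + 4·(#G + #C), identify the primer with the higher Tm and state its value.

Primer 2, 60°C

Primer 1: A+T=9, G+C=1 → Tm = 2(9)+4(1) = 22°C
Primer 2: A+T=8, G+C=11 → Tm = 2(8)+4(11) = 60°C
22°C vs 60°C → primer 2 is higher.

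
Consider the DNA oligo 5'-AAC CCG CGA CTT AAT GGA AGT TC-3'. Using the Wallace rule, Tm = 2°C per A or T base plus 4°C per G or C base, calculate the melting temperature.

Base counts: G=5, C=6, A=7, T=5
AT pairs contribute 12, GC pairs contribute 11.
Tm = 2(12) + 4(11) = 24 + 44 = 68°C

68°C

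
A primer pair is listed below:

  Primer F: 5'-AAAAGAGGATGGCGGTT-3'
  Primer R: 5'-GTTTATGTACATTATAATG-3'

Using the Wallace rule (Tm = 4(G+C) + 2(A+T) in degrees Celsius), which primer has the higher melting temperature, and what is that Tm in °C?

Primer F, 50°C

Primer F: A+T=9, G+C=8 → Tm = 2(9)+4(8) = 50°C
Primer R: A+T=15, G+C=4 → Tm = 2(15)+4(4) = 46°C
50°C vs 46°C → primer F is higher.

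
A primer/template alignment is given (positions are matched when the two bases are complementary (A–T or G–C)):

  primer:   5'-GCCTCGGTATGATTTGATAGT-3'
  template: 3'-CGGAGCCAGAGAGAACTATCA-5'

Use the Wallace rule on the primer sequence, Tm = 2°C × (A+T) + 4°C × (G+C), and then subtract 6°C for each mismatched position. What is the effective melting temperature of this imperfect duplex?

Primer base counts: A=4, T=8, G=6, C=3 → A+T=12, G+C=9
Perfect-match Tm = 2(12) + 4(9) = 24 + 36 = 60°C
Mismatches (positions where the bases are not complementary): 4 (at positions 9, 11, 12, 13)
Effective Tm = 60 − 4×6 = 60 − 24 = 36°C

36°C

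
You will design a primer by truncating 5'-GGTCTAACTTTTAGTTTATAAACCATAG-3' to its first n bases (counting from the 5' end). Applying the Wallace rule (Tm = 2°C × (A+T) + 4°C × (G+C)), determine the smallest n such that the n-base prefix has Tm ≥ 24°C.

n = 8

First 7 bases: GGTCTAA → Tm = 20°C (< 24°C)
First 8 bases: GGTCTAAC → Tm = 24°C (≥ 24°C)
Since every base adds ≥2°C, Tm only increases with n, so the threshold is first crossed at n = 8.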